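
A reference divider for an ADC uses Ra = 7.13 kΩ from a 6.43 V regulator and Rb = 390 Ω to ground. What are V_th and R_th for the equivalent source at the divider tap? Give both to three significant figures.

V_th is the open-circuit tap voltage: 6.43 × 390/(7130 + 390) = 0.333 V.
With the supply zeroed, Ra and Rb appear in parallel from the tap: R_th = Ra‖Rb = (7130 × 390)/7520 = 370 Ω.

V_th = 0.333 V, R_th = 370 Ω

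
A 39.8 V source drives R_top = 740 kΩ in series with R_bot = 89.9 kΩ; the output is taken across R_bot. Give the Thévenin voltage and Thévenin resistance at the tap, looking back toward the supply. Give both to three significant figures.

V_th = 4.31 V, R_th = 80.2 kΩ

V_th is the open-circuit tap voltage: 39.8 × 89.9/(740 + 89.9) = 4.31 V.
With the supply zeroed, R_top and R_bot appear in parallel from the tap: R_th = R_top‖R_bot = (740 × 89.9)/829.9 = 80.2 kΩ.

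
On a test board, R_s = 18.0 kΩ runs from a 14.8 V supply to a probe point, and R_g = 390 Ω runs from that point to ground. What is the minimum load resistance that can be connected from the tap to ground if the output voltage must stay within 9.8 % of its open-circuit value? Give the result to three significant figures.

R_L(min) ≈ 3.51 kΩ

Output resistance R_th = R_s‖R_g = (18000 × 390)/18390 = 381.7 Ω.
The fractional drop is R_th/(R_th + R_L); requiring this ≤ 0.0980 gives R_L ≥ R_th(1/0.0980 − 1) = 381.7 × 9.204 = 3.51 kΩ.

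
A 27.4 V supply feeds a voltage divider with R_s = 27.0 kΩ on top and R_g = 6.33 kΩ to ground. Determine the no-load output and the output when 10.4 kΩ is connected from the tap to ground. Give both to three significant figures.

Unloaded: 5.20 V; loaded: 3.49 V

Open-circuit: V = 27.4 × 6.33/(27.0 + 6.33) = 5.20 V.
With the load, R_g becomes R_g‖R_L = 3.935 kΩ, so V = 27.4 × 3.935/30.93 = 3.49 V.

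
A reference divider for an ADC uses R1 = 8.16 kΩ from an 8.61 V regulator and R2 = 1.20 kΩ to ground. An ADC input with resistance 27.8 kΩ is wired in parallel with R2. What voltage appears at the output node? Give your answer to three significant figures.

The load sits in parallel with R2: R2‖R_L = (1.20 × 27.8) / (1.20 + 27.8) = 1.150 kΩ.
V_out = 8.61 × 1.150 / (8.16 + 1.150) = 8.61 × 1.150/9.310 = 1.06 V.

V_out ≈ 1.06 V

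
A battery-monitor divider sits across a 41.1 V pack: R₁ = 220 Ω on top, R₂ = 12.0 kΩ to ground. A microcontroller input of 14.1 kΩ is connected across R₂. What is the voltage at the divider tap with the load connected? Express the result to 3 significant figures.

The load sits in parallel with R₂: R₂‖R_L = (12000 × 14100) / (12000 + 14100) = 6483 Ω.
V_out = 41.1 × 6483 / (220 + 6483) = 41.1 × 6483/6703 = 39.8 V.
(Unloaded it would have been 40.4 V.)

V_out ≈ 39.8 V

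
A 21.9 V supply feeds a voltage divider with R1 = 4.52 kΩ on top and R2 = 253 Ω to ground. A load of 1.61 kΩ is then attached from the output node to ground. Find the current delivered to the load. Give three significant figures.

I_L ≈ 0.628 mA

R2‖R_L = 218.6 Ω; V_out = 21.9 × 218.6/4739 = 1.010 V.
I_L = V_out / R_L = 1.010 / 1.61 kΩ = 0.628 mA.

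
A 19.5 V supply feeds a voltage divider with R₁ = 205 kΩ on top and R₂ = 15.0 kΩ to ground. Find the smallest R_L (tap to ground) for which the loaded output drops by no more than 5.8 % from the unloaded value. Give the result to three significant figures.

R_L(min) ≈ 227 kΩ

Output resistance R_th = R₁‖R₂ = (205 × 15.0)/220.0 = 13.98 kΩ.
The fractional drop is R_th/(R_th + R_L); requiring this ≤ 0.0580 gives R_L ≥ R_th(1/0.0580 − 1) = 13.98 × 16.24 = 227 kΩ.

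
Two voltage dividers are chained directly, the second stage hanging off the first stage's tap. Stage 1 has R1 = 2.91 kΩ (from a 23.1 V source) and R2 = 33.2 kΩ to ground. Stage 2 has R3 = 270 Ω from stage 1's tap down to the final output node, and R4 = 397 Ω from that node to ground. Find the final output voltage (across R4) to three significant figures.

V_out ≈ 2.52 V

Stage 2 presents R3+R4 = 667.0 Ω as a load on stage 1's tap.
Stage 1's lower leg becomes R2‖(R3+R4) = 653.9 Ω, so V_mid = 23.1 × 653.9/3564 = 4.238 V.
Stage 2 is itself unloaded: V_out = V_mid × R4/(R3+R4) = 4.238 × 397/667.0 = 2.52 V.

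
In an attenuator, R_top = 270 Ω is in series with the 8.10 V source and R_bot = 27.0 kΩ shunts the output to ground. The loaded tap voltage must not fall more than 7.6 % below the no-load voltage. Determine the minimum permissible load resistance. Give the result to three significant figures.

Output resistance R_th = R_top‖R_bot = (270 × 27000)/27270 = 267.3 Ω.
The fractional drop is R_th/(R_th + R_L); requiring this ≤ 0.0760 gives R_L ≥ R_th(1/0.0760 − 1) = 267.3 × 12.16 = 3.25 kΩ.

R_L(min) ≈ 3.25 kΩ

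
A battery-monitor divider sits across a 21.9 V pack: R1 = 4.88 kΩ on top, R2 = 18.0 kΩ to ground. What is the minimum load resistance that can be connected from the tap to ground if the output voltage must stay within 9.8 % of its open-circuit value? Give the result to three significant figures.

Output resistance R_th = R1‖R2 = (4.88 × 18.0)/22.88 = 3.839 kΩ.
The fractional drop is R_th/(R_th + R_L); requiring this ≤ 0.0980 gives R_L ≥ R_th(1/0.0980 − 1) = 3.839 × 9.204 = 35.3 kΩ.

R_L(min) ≈ 35.3 kΩ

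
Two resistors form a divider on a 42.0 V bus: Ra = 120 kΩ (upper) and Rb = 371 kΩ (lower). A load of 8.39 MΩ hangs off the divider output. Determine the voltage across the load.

The load sits in parallel with Rb: Rb‖R_L = (371 × 8390) / (371 + 8390) = 355.3 kΩ.
V_out = 42.0 × 355.3 / (120 + 355.3) = 42.0 × 355.3/475.3 = 31.4 V.

V_out ≈ 31.4 V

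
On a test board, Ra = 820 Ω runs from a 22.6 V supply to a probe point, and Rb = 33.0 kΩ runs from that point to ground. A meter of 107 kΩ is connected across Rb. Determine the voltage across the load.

The load sits in parallel with Rb: Rb‖R_L = (33000 × 107000) / (33000 + 107000) = 25220 Ω.
V_out = 22.6 × 25220 / (820 + 25220) = 22.6 × 25220/26040 = 21.9 V.

V_out ≈ 21.9 V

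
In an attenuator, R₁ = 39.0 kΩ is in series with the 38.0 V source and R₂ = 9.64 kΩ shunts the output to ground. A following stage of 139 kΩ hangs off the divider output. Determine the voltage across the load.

The load sits in parallel with R₂: R₂‖R_L = (9.64 × 139) / (9.64 + 139) = 9.015 kΩ.
V_out = 38.0 × 9.015 / (39.0 + 9.015) = 38.0 × 9.015/48.01 = 7.13 V.

V_out ≈ 7.13 V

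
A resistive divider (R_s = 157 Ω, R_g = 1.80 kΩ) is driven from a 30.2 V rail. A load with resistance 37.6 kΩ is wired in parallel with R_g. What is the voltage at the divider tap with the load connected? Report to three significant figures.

V_out ≈ 27.7 V

The load sits in parallel with R_g: R_g‖R_L = (1800 × 37600) / (1800 + 37600) = 1718 Ω.
V_out = 30.2 × 1718 / (157 + 1718) = 30.2 × 1718/1875 = 27.7 V.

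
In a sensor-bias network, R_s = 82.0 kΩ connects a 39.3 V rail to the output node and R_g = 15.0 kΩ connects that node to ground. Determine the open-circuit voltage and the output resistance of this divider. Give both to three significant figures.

V_th = 6.08 V, R_th = 12.7 kΩ

V_th is the open-circuit tap voltage: 39.3 × 15.0/(82.0 + 15.0) = 6.08 V.
With the supply zeroed, R_s and R_g appear in parallel from the tap: R_th = R_s‖R_g = (82.0 × 15.0)/97.00 = 12.7 kΩ.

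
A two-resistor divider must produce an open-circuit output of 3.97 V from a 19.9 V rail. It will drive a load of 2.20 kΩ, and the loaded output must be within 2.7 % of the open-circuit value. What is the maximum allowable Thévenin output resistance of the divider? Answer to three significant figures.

R_th ≤ 61.0 Ω

Loading drop = R_th/(R_th + R_L) ≤ 0.0270, so R_th ≤ R_L · ε/(1−ε) = 2.20 kΩ × 0.0270/0.9730 = 61.0 Ω.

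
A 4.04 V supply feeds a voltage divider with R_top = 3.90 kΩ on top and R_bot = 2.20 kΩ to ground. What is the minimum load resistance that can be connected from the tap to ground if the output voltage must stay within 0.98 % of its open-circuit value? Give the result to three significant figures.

R_L(min) ≈ 142 kΩ

Output resistance R_th = R_top‖R_bot = (3.90 × 2.20)/6.100 = 1.407 kΩ.
The fractional drop is R_th/(R_th + R_L); requiring this ≤ 0.00980 gives R_L ≥ R_th(1/0.00980 − 1) = 1.407 × 101.0 = 142 kΩ.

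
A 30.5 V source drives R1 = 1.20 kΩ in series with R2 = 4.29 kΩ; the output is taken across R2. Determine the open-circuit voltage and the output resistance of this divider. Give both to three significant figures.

V_th is the open-circuit tap voltage: 30.5 × 4.29/(1.20 + 4.29) = 23.8 V.
With the supply zeroed, R1 and R2 appear in parallel from the tap: R_th = R1‖R2 = (1.20 × 4.29)/5.490 = 938 Ω.

V_th = 23.8 V, R_th = 938 Ω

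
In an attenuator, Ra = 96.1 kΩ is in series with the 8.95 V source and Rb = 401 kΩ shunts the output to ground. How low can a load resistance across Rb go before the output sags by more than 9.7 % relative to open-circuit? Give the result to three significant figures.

Output resistance R_th = Ra‖Rb = (96.1 × 401)/497.1 = 77.52 kΩ.
The fractional drop is R_th/(R_th + R_L); requiring this ≤ 0.0970 gives R_L ≥ R_th(1/0.0970 − 1) = 77.52 × 9.309 = 722 kΩ.

R_L(min) ≈ 722 kΩ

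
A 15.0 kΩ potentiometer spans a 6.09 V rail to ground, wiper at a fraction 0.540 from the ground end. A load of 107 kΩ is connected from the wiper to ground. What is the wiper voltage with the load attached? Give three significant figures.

V ≈ 3.18 V

The wiper splits the pot into (1−α)R = 6.900 kΩ above and αR = 8.100 kΩ below.
Lower section ‖ load = 7.530 kΩ.
V_wiper = 6.09 × 7.530/(6.900 + 7.530) = 3.18 V.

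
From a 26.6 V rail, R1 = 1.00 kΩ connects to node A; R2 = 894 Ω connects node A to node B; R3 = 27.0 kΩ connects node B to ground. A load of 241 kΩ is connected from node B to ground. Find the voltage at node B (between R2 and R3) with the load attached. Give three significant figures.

V ≈ 24.7 V

At node B, R3 is in parallel with the load: R3‖R_L = 24280 Ω.
Below node A the resistance is R2 + (R3‖R_L) = 25170 Ω, so V_A = 26.6 × 25170/26170 = 25.58 V.
Then V_B = V_A × (R3‖R_L)/(R2 + R3‖R_L) = 25.58 × 24280/25170 = 24.7 V.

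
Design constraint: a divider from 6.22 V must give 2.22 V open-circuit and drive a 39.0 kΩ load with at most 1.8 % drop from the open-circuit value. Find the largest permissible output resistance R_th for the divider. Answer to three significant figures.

R_th ≤ 715 Ω

Loading drop = R_th/(R_th + R_L) ≤ 0.0180, so R_th ≤ R_L · ε/(1−ε) = 39.0 kΩ × 0.0180/0.9820 = 715 Ω.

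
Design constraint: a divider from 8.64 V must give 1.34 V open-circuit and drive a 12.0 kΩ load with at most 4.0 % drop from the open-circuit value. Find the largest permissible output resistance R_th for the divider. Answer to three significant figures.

Loading drop = R_th/(R_th + R_L) ≤ 0.0400, so R_th ≤ R_L · ε/(1−ε) = 12.0 kΩ × 0.0400/0.9600 = 500 Ω.
(Any R1, R2 with R2/(R1+R2) = 0.155 and R1‖R2 ≤ 500 Ω will meet the spec.)

R_th ≤ 500 Ω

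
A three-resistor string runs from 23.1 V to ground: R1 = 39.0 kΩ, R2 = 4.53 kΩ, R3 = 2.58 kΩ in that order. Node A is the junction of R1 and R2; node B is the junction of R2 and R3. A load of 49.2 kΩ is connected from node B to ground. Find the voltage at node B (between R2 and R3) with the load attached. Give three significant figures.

At node B, R3 is in parallel with the load: R3‖R_L = 2.451 kΩ.
Below node A the resistance is R2 + (R3‖R_L) = 6.981 kΩ, so V_A = 23.1 × 6.981/45.98 = 3.507 V.
Then V_B = V_A × (R3‖R_L)/(R2 + R3‖R_L) = 3.507 × 2.451/6.981 = 1.23 V.

V ≈ 1.23 V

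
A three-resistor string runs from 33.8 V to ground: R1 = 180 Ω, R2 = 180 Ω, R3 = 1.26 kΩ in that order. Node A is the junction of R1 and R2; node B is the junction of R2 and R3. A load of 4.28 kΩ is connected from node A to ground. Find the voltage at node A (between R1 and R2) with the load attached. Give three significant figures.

Below node A the series string R2+R3 = 1440 Ω sits in parallel with the 4280 Ω load: 1077 Ω.
V_A = 33.8 × 1077/(180 + 1077) = 29.0 V.

V ≈ 29.0 V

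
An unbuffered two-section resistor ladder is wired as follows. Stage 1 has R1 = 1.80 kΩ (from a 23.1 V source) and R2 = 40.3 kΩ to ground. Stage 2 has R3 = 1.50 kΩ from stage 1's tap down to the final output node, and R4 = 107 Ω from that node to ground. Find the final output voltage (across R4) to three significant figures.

V_out ≈ 0.711 V

Stage 2 presents R3+R4 = 1607 Ω as a load on stage 1's tap.
Stage 1's lower leg becomes R2‖(R3+R4) = 1545 Ω, so V_mid = 23.1 × 1545/3345 = 10.67 V.
Stage 2 is itself unloaded: V_out = V_mid × R4/(R3+R4) = 10.67 × 107/1607 = 0.711 V.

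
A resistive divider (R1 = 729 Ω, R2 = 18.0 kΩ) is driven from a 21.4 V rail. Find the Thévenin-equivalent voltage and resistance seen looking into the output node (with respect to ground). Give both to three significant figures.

V_th is the open-circuit tap voltage: 21.4 × 18000/(729 + 18000) = 20.6 V.
With the supply zeroed, R1 and R2 appear in parallel from the tap: R_th = R1‖R2 = (729 × 18000)/18730 = 701 Ω.

V_th = 20.6 V, R_th = 701 Ω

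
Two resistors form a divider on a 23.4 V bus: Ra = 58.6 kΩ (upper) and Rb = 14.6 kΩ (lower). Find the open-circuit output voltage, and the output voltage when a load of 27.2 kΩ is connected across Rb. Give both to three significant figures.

Unloaded: 4.67 V; loaded: 3.26 V

Open-circuit: V = 23.4 × 14.6/(58.6 + 14.6) = 4.67 V.
With the load, Rb becomes Rb‖R_L = 9.500 kΩ, so V = 23.4 × 9.500/68.10 = 3.26 V.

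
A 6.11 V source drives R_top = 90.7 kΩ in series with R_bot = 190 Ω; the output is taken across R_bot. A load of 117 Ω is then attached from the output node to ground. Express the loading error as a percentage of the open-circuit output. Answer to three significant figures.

61.8 %

The divider's output (Thévenin) resistance is R_top‖R_bot = 189.6 Ω.
Fractional drop under load = R_th/(R_th + R_L) = 189.6 / (189.6 + 117) = 0.6184.
So the output falls by 61.8 %.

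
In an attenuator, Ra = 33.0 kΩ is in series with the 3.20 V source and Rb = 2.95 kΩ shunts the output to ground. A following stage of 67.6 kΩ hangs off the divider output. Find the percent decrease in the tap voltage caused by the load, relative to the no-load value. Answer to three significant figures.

3.85 %

The divider's output (Thévenin) resistance is Ra‖Rb = 2.708 kΩ.
Fractional drop under load = R_th/(R_th + R_L) = 2.708 / (2.708 + 67.6) = 0.03852.
So the output falls by 3.85 %.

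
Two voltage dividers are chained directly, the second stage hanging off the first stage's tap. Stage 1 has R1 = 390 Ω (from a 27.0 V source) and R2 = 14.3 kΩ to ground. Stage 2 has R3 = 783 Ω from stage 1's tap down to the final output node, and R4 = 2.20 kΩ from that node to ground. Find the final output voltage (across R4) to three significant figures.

Stage 2 presents R3+R4 = 2983 Ω as a load on stage 1's tap.
Stage 1's lower leg becomes R2‖(R3+R4) = 2468 Ω, so V_mid = 27.0 × 2468/2858 = 23.32 V.
Stage 2 is itself unloaded: V_out = V_mid × R4/(R3+R4) = 23.32 × 2200/2983 = 17.2 V.

V_out ≈ 17.2 V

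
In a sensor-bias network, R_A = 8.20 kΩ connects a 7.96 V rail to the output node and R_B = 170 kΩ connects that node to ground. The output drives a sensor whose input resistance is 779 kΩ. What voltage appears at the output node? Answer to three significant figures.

The load sits in parallel with R_B: R_B‖R_L = (170 × 779) / (170 + 779) = 139.5 kΩ.
V_out = 7.96 × 139.5 / (8.20 + 139.5) = 7.96 × 139.5/147.7 = 7.52 V.

V_out ≈ 7.52 V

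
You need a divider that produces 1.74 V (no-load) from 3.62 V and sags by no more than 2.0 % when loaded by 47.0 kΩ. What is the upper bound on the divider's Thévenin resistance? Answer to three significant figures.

Loading drop = R_th/(R_th + R_L) ≤ 0.0200, so R_th ≤ R_L · ε/(1−ε) = 47.0 kΩ × 0.0200/0.9800 = 959 Ω.
(Any R1, R2 with R2/(R1+R2) = 0.481 and R1‖R2 ≤ 959 Ω will meet the spec.)

R_th ≤ 959 Ω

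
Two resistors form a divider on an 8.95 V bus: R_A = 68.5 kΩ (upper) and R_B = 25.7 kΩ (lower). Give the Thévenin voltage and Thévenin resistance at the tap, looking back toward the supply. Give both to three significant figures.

V_th = 2.44 V, R_th = 18.7 kΩ

V_th is the open-circuit tap voltage: 8.95 × 25.7/(68.5 + 25.7) = 2.44 V.
With the supply zeroed, R_A and R_B appear in parallel from the tap: R_th = R_A‖R_B = (68.5 × 25.7)/94.20 = 18.7 kΩ.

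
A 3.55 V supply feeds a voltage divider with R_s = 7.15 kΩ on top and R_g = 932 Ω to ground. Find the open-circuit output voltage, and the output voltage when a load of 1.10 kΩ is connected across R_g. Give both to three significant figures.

Open-circuit: V = 3.55 × 932/(7150 + 932) = 0.409 V.
With the load, R_g becomes R_g‖R_L = 504.5 Ω, so V = 3.55 × 504.5/7655 = 0.234 V.

Unloaded: 0.409 V; loaded: 0.234 V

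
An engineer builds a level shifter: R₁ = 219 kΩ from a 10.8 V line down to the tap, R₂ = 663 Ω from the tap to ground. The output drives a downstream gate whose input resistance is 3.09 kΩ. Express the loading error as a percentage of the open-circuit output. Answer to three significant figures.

The divider's output (Thévenin) resistance is R₁‖R₂ = 661.0 Ω.
Fractional drop under load = R_th/(R_th + R_L) = 661.0 / (661.0 + 3090) = 0.1762.
So the output falls by 17.6 %.

17.6 %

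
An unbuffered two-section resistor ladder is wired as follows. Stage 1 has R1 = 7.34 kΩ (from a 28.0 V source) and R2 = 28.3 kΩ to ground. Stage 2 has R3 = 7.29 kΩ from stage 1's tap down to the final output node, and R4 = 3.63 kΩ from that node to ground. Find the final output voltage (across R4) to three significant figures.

Stage 2 presents R3+R4 = 10.92 kΩ as a load on stage 1's tap.
Stage 1's lower leg becomes R2‖(R3+R4) = 7.880 kΩ, so V_mid = 28.0 × 7.880/15.22 = 14.50 V.
Stage 2 is itself unloaded: V_out = V_mid × R4/(R3+R4) = 14.50 × 3.63/10.92 = 4.82 V.

V_out ≈ 4.82 V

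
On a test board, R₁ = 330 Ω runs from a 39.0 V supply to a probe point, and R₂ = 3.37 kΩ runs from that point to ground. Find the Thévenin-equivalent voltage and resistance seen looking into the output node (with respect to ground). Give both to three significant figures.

V_th is the open-circuit tap voltage: 39.0 × 3370/(330 + 3370) = 35.5 V.
With the supply zeroed, R₁ and R₂ appear in parallel from the tap: R_th = R₁‖R₂ = (330 × 3370)/3700 = 301 Ω.

V_th = 35.5 V, R_th = 301 Ω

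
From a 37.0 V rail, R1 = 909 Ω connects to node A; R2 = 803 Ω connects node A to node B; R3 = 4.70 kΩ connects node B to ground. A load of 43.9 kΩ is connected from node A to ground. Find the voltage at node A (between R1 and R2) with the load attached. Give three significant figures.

Below node A the series string R2+R3 = 5503 Ω sits in parallel with the 43900 Ω load: 4890 Ω.
V_A = 37.0 × 4890/(909 + 4890) = 31.2 V.

V ≈ 31.2 V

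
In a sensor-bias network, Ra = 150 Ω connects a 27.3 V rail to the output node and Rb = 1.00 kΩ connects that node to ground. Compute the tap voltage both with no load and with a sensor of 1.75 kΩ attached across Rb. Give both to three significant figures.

Open-circuit: V = 27.3 × 1000/(150 + 1000) = 23.7 V.
With the load, Rb becomes Rb‖R_L = 636.4 Ω, so V = 27.3 × 636.4/786.4 = 22.1 V.

Unloaded: 23.7 V; loaded: 22.1 V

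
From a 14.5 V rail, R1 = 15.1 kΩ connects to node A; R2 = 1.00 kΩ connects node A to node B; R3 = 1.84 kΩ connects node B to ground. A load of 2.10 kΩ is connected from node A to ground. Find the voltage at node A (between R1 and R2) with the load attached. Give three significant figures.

V ≈ 1.07 V

Below node A the series string R2+R3 = 2.840 kΩ sits in parallel with the 2.10 kΩ load: 1.207 kΩ.
V_A = 14.5 × 1.207/(15.1 + 1.207) = 1.07 V.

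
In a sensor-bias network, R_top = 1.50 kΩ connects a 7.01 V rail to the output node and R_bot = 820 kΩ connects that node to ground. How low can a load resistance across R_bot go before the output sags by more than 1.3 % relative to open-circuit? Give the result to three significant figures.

Output resistance R_th = R_top‖R_bot = (1.50 × 820)/821.5 = 1.497 kΩ.
The fractional drop is R_th/(R_th + R_L); requiring this ≤ 0.0130 gives R_L ≥ R_th(1/0.0130 − 1) = 1.497 × 75.92 = 114 kΩ.

R_L(min) ≈ 114 kΩ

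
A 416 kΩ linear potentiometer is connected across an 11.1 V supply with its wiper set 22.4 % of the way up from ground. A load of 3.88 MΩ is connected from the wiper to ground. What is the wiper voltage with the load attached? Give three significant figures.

The wiper splits the pot into (1−α)R = 322.8 kΩ above and αR = 93.18 kΩ below.
Lower section ‖ load = 91.00 kΩ.
V_wiper = 11.1 × 91.00/(322.8 + 91.00) = 2.44 V.

V ≈ 2.44 V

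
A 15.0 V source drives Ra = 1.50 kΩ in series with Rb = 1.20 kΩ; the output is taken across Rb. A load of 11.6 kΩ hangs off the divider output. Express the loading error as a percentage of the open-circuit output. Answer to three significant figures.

5.43 %

The divider's output (Thévenin) resistance is Ra‖Rb = 0.6667 kΩ.
Fractional drop under load = R_th/(R_th + R_L) = 0.6667 / (0.6667 + 11.6) = 0.05435.
So the output falls by 5.43 %.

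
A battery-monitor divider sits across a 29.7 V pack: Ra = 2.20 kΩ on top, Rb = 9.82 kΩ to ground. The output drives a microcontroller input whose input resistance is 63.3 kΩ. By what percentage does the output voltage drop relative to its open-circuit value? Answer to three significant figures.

2.76 %

The divider's output (Thévenin) resistance is Ra‖Rb = 1.797 kΩ.
Fractional drop under load = R_th/(R_th + R_L) = 1.797 / (1.797 + 63.3) = 0.02761.
So the output falls by 2.76 %.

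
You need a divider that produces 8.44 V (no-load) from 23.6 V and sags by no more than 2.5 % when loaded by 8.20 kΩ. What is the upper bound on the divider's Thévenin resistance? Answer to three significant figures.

Loading drop = R_th/(R_th + R_L) ≤ 0.0250, so R_th ≤ R_L · ε/(1−ε) = 8.20 kΩ × 0.0250/0.9750 = 210 Ω.

R_th ≤ 210 Ω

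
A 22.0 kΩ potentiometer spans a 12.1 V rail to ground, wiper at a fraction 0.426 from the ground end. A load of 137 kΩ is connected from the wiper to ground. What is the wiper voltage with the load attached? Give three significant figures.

The wiper splits the pot into (1−α)R = 12.63 kΩ above and αR = 9.372 kΩ below.
Lower section ‖ load = 8.772 kΩ.
V_wiper = 12.1 × 8.772/(12.63 + 8.772) = 4.96 V.

V ≈ 4.96 V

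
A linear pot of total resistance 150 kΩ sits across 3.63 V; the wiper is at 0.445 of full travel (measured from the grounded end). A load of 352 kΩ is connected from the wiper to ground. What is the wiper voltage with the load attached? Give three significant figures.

The wiper splits the pot into (1−α)R = 83.25 kΩ above and αR = 66.75 kΩ below.
Lower section ‖ load = 56.11 kΩ.
V_wiper = 3.63 × 56.11/(83.25 + 56.11) = 1.46 V.

V ≈ 1.46 V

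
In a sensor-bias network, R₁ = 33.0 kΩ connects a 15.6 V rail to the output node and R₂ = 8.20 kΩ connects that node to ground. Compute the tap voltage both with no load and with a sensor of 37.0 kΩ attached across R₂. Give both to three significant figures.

Open-circuit: V = 15.6 × 8.20/(33.0 + 8.20) = 3.10 V.
With the load, R₂ becomes R₂‖R_L = 6.712 kΩ, so V = 15.6 × 6.712/39.71 = 2.64 V.

Unloaded: 3.10 V; loaded: 2.64 V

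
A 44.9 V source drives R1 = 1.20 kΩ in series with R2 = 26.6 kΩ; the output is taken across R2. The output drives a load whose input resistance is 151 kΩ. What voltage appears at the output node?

V_out ≈ 42.6 V

The load sits in parallel with R2: R2‖R_L = (26.6 × 151) / (26.6 + 151) = 22.62 kΩ.
V_out = 44.9 × 22.62 / (1.20 + 22.62) = 44.9 × 22.62/23.82 = 42.6 V.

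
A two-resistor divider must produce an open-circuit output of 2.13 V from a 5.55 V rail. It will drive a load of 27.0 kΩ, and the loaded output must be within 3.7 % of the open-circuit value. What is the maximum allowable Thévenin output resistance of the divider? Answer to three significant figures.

Loading drop = R_th/(R_th + R_L) ≤ 0.0370, so R_th ≤ R_L · ε/(1−ε) = 27.0 kΩ × 0.0370/0.9630 = 1.04 kΩ.

R_th ≤ 1.04 kΩ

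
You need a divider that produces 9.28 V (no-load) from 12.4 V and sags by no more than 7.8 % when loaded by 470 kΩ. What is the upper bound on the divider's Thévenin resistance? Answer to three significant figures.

Loading drop = R_th/(R_th + R_L) ≤ 0.0780, so R_th ≤ R_L · ε/(1−ε) = 470 kΩ × 0.0780/0.9220 = 39.8 kΩ.
(Any R1, R2 with R2/(R1+R2) = 0.748 and R1‖R2 ≤ 39.8 kΩ will meet the spec.)

R_th ≤ 39.8 kΩ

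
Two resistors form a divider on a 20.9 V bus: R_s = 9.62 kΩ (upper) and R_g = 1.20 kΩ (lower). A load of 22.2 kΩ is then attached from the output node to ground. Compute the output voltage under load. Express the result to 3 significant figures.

V_out ≈ 2.21 V

The load sits in parallel with R_g: R_g‖R_L = (1.20 × 22.2) / (1.20 + 22.2) = 1.138 kΩ.
V_out = 20.9 × 1.138 / (9.62 + 1.138) = 20.9 × 1.138/10.76 = 2.21 V.
(Unloaded it would have been 2.32 V.)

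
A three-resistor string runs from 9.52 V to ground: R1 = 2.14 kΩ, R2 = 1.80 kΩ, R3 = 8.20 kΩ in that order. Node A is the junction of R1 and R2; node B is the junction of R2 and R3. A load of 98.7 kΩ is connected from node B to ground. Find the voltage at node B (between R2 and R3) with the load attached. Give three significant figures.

At node B, R3 is in parallel with the load: R3‖R_L = 7.571 kΩ.
Below node A the resistance is R2 + (R3‖R_L) = 9.371 kΩ, so V_A = 9.52 × 9.371/11.51 = 7.750 V.
Then V_B = V_A × (R3‖R_L)/(R2 + R3‖R_L) = 7.750 × 7.571/9.371 = 6.26 V.

V ≈ 6.26 V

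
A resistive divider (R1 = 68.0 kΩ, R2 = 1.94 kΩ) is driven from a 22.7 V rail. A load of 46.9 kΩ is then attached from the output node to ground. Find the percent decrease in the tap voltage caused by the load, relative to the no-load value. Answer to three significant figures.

The divider's output (Thévenin) resistance is R1‖R2 = 1.886 kΩ.
Fractional drop under load = R_th/(R_th + R_L) = 1.886 / (1.886 + 46.9) = 0.03866.
So the output falls by 3.87 %.

3.87 %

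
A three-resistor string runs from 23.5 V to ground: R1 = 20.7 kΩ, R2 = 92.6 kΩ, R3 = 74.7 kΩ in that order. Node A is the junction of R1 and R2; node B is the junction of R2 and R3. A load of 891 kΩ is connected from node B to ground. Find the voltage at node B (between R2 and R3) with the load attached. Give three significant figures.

V ≈ 8.89 V

At node B, R3 is in parallel with the load: R3‖R_L = 68.92 kΩ.
Below node A the resistance is R2 + (R3‖R_L) = 161.5 kΩ, so V_A = 23.5 × 161.5/182.2 = 20.83 V.
Then V_B = V_A × (R3‖R_L)/(R2 + R3‖R_L) = 20.83 × 68.92/161.5 = 8.89 V.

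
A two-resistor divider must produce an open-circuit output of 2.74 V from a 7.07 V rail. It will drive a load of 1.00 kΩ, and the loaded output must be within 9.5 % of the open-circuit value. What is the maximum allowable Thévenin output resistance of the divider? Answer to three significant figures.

Loading drop = R_th/(R_th + R_L) ≤ 0.0950, so R_th ≤ R_L · ε/(1−ε) = 1.00 kΩ × 0.0950/0.9050 = 105 Ω.
(Any R1, R2 with R2/(R1+R2) = 0.388 and R1‖R2 ≤ 105 Ω will meet the spec.)

R_th ≤ 105 Ω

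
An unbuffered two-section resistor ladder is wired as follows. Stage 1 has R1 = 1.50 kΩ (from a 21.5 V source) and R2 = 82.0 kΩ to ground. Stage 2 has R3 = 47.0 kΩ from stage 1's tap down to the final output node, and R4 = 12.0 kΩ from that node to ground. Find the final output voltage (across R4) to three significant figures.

V_out ≈ 4.19 V

Stage 2 presents R3+R4 = 59.00 kΩ as a load on stage 1's tap.
Stage 1's lower leg becomes R2‖(R3+R4) = 34.31 kΩ, so V_mid = 21.5 × 34.31/35.81 = 20.60 V.
Stage 2 is itself unloaded: V_out = V_mid × R4/(R3+R4) = 20.60 × 12.0/59.00 = 4.19 V.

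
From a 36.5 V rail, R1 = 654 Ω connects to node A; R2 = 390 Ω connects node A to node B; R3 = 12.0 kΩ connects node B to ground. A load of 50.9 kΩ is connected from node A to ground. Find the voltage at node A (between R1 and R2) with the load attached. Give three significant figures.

V ≈ 34.3 V

Below node A the series string R2+R3 = 12390 Ω sits in parallel with the 50900 Ω load: 9964 Ω.
V_A = 36.5 × 9964/(654 + 9964) = 34.3 V.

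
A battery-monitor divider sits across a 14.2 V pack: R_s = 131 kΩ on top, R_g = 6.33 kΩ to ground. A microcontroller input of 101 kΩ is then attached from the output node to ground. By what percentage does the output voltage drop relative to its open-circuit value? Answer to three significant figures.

The divider's output (Thévenin) resistance is R_s‖R_g = 6.038 kΩ.
Fractional drop under load = R_th/(R_th + R_L) = 6.038 / (6.038 + 101) = 0.05641.
So the output falls by 5.64 %.

5.64 %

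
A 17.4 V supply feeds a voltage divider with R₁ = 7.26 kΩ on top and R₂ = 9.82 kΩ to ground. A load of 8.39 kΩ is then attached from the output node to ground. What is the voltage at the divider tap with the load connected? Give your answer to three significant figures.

The load sits in parallel with R₂: R₂‖R_L = (9.82 × 8.39) / (9.82 + 8.39) = 4.524 kΩ.
V_out = 17.4 × 4.524 / (7.26 + 4.524) = 17.4 × 4.524/11.78 = 6.68 V.

V_out ≈ 6.68 V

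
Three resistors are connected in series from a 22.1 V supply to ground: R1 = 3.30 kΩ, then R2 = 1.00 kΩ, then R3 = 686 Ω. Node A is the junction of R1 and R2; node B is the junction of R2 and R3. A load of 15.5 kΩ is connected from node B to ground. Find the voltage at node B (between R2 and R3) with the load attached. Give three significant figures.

At node B, R3 is in parallel with the load: R3‖R_L = 656.9 Ω.
Below node A the resistance is R2 + (R3‖R_L) = 1657 Ω, so V_A = 22.1 × 1657/4957 = 7.387 V.
Then V_B = V_A × (R3‖R_L)/(R2 + R3‖R_L) = 7.387 × 656.9/1657 = 2.93 V.

V ≈ 2.93 V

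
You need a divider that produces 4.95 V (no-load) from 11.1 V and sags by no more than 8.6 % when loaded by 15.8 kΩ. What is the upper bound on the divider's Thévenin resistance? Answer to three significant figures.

R_th ≤ 1.49 kΩ

Loading drop = R_th/(R_th + R_L) ≤ 0.0860, so R_th ≤ R_L · ε/(1−ε) = 15.8 kΩ × 0.0860/0.9140 = 1.49 kΩ.
(Any R1, R2 with R2/(R1+R2) = 0.446 and R1‖R2 ≤ 1.49 kΩ will meet the spec.)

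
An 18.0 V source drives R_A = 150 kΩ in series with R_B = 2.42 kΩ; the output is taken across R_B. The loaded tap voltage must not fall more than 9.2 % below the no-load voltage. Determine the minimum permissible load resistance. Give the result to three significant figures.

Output resistance R_th = R_A‖R_B = (150 × 2.42)/152.4 = 2.382 kΩ.
The fractional drop is R_th/(R_th + R_L); requiring this ≤ 0.0920 gives R_L ≥ R_th(1/0.0920 − 1) = 2.382 × 9.870 = 23.5 kΩ.

R_L(min) ≈ 23.5 kΩ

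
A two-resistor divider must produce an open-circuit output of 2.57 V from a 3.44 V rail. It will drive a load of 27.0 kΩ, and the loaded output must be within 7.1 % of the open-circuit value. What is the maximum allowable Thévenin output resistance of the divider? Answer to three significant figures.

Loading drop = R_th/(R_th + R_L) ≤ 0.0710, so R_th ≤ R_L · ε/(1−ε) = 27.0 kΩ × 0.0710/0.9290 = 2.06 kΩ.

R_th ≤ 2.06 kΩ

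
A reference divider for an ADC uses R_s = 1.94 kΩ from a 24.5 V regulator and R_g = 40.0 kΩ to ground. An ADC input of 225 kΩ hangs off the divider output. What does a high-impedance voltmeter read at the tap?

V_out ≈ 23.2 V

The load sits in parallel with R_g: R_g‖R_L = (40.0 × 225) / (40.0 + 225) = 33.96 kΩ.
V_out = 24.5 × 33.96 / (1.94 + 33.96) = 24.5 × 33.96/35.90 = 23.2 V.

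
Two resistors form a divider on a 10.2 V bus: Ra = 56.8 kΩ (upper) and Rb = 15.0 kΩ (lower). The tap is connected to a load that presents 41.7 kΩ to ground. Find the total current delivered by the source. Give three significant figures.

Rb‖R_L = 11.03 kΩ, so the source sees Ra + Rb‖R_L = 67.83 kΩ.
I = 10.2 V / 67.83 kΩ = 0.150 mA.

I ≈ 0.150 mA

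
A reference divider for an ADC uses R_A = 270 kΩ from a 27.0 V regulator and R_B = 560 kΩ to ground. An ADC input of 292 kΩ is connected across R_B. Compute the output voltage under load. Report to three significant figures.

V_out ≈ 11.2 V

The load sits in parallel with R_B: R_B‖R_L = (560 × 292) / (560 + 292) = 191.9 kΩ.
V_out = 27.0 × 191.9 / (270 + 191.9) = 27.0 × 191.9/461.9 = 11.2 V.
(Unloaded it would have been 18.2 V.)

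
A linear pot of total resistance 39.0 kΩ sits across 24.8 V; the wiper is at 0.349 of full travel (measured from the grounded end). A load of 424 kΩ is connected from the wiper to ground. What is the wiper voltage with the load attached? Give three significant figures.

The wiper splits the pot into (1−α)R = 25.39 kΩ above and αR = 13.61 kΩ below.
Lower section ‖ load = 13.19 kΩ.
V_wiper = 24.8 × 13.19/(25.39 + 13.19) = 8.48 V.

V ≈ 8.48 V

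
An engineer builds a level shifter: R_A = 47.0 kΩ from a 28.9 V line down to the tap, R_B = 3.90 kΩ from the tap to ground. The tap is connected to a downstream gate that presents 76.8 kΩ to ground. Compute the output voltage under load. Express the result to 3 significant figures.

V_out ≈ 2.12 V

The load sits in parallel with R_B: R_B‖R_L = (3.90 × 76.8) / (3.90 + 76.8) = 3.712 kΩ.
V_out = 28.9 × 3.712 / (47.0 + 3.712) = 28.9 × 3.712/50.71 = 2.12 V.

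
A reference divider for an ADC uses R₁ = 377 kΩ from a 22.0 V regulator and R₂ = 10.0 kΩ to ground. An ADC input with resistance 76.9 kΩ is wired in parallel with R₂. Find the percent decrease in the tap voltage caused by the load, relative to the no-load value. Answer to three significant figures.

11.2 %

The divider's output (Thévenin) resistance is R₁‖R₂ = 9.742 kΩ.
Fractional drop under load = R_th/(R_th + R_L) = 9.742 / (9.742 + 76.9) = 0.1124.
So the output falls by 11.2 %.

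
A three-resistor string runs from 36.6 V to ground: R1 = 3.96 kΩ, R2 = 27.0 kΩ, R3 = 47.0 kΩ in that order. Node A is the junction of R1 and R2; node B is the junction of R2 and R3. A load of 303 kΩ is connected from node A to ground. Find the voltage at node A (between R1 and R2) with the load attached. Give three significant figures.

V ≈ 34.3 V

Below node A the series string R2+R3 = 74.00 kΩ sits in parallel with the 303 kΩ load: 59.47 kΩ.
V_A = 36.6 × 59.47/(3.96 + 59.47) = 34.3 V.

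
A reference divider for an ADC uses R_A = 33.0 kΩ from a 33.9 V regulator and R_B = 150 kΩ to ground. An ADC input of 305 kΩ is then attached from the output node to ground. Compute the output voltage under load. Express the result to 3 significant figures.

The load sits in parallel with R_B: R_B‖R_L = (150 × 305) / (150 + 305) = 100.5 kΩ.
V_out = 33.9 × 100.5 / (33.0 + 100.5) = 33.9 × 100.5/133.5 = 25.5 V.
(Unloaded it would have been 27.8 V.)

V_out ≈ 25.5 V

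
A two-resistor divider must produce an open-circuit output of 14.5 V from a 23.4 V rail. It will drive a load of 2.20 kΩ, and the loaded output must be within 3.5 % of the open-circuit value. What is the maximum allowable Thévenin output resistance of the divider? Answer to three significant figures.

R_th ≤ 79.8 Ω

Loading drop = R_th/(R_th + R_L) ≤ 0.0350, so R_th ≤ R_L · ε/(1−ε) = 2.20 kΩ × 0.0350/0.9650 = 79.8 Ω.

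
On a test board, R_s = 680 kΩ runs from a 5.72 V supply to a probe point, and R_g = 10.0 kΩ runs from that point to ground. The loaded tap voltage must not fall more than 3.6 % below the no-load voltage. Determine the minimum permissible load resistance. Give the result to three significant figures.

R_L(min) ≈ 264 kΩ

Output resistance R_th = R_s‖R_g = (680 × 10.0)/690.0 = 9.855 kΩ.
The fractional drop is R_th/(R_th + R_L); requiring this ≤ 0.0360 gives R_L ≥ R_th(1/0.0360 − 1) = 9.855 × 26.78 = 264 kΩ.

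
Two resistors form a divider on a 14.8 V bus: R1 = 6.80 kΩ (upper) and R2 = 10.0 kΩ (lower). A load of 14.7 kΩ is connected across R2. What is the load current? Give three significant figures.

R2‖R_L = 5.951 kΩ; V_out = 14.8 × 5.951/12.75 = 6.908 V.
I_L = V_out / R_L = 6.908 / 14.7 kΩ = 0.470 mA.

I_L ≈ 0.470 mA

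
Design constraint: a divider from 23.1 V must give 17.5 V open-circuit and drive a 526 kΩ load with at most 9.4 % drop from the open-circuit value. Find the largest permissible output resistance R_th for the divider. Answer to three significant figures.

Loading drop = R_th/(R_th + R_L) ≤ 0.0940, so R_th ≤ R_L · ε/(1−ε) = 526 kΩ × 0.0940/0.9060 = 54.6 kΩ.
(Any R1, R2 with R2/(R1+R2) = 0.758 and R1‖R2 ≤ 54.6 kΩ will meet the spec.)

R_th ≤ 54.6 kΩ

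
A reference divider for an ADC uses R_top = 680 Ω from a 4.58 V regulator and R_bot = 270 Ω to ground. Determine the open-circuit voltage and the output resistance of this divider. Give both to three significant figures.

V_th = 1.30 V, R_th = 193 Ω

V_th is the open-circuit tap voltage: 4.58 × 270/(680 + 270) = 1.30 V.
With the supply zeroed, R_top and R_bot appear in parallel from the tap: R_th = R_top‖R_bot = (680 × 270)/950.0 = 193 Ω.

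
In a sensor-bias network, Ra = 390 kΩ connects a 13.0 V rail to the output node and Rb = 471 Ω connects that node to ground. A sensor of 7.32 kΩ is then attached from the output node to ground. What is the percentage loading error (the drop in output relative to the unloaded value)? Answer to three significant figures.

The divider's output (Thévenin) resistance is Ra‖Rb = 470.4 Ω.
Fractional drop under load = R_th/(R_th + R_L) = 470.4 / (470.4 + 7320) = 0.06039.
So the output falls by 6.04 %.

6.04 %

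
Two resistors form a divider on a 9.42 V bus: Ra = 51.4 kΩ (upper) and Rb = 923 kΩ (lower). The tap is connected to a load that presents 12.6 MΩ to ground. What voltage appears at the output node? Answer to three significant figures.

The load sits in parallel with Rb: Rb‖R_L = (923 × 12600) / (923 + 12600) = 860.0 kΩ.
V_out = 9.42 × 860.0 / (51.4 + 860.0) = 9.42 × 860.0/911.4 = 8.89 V.

V_out ≈ 8.89 V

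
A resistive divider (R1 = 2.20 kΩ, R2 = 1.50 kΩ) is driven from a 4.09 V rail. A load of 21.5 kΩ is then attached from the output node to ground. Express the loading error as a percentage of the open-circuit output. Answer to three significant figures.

The divider's output (Thévenin) resistance is R1‖R2 = 0.8919 kΩ.
Fractional drop under load = R_th/(R_th + R_L) = 0.8919 / (0.8919 + 21.5) = 0.03983.
So the output falls by 3.98 %.

3.98 %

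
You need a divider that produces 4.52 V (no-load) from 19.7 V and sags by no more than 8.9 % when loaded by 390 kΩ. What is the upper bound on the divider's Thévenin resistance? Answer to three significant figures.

Loading drop = R_th/(R_th + R_L) ≤ 0.0890, so R_th ≤ R_L · ε/(1−ε) = 390 kΩ × 0.0890/0.9110 = 38.1 kΩ.
(Any R1, R2 with R2/(R1+R2) = 0.229 and R1‖R2 ≤ 38.1 kΩ will meet the spec.)

R_th ≤ 38.1 kΩ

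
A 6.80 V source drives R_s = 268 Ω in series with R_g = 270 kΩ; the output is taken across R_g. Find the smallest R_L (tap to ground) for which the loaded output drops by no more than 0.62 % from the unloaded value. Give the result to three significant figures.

Output resistance R_th = R_s‖R_g = (268 × 270000)/270300 = 267.7 Ω.
The fractional drop is R_th/(R_th + R_L); requiring this ≤ 0.00620 gives R_L ≥ R_th(1/0.00620 − 1) = 267.7 × 160.3 = 42.9 kΩ.

R_L(min) ≈ 42.9 kΩ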